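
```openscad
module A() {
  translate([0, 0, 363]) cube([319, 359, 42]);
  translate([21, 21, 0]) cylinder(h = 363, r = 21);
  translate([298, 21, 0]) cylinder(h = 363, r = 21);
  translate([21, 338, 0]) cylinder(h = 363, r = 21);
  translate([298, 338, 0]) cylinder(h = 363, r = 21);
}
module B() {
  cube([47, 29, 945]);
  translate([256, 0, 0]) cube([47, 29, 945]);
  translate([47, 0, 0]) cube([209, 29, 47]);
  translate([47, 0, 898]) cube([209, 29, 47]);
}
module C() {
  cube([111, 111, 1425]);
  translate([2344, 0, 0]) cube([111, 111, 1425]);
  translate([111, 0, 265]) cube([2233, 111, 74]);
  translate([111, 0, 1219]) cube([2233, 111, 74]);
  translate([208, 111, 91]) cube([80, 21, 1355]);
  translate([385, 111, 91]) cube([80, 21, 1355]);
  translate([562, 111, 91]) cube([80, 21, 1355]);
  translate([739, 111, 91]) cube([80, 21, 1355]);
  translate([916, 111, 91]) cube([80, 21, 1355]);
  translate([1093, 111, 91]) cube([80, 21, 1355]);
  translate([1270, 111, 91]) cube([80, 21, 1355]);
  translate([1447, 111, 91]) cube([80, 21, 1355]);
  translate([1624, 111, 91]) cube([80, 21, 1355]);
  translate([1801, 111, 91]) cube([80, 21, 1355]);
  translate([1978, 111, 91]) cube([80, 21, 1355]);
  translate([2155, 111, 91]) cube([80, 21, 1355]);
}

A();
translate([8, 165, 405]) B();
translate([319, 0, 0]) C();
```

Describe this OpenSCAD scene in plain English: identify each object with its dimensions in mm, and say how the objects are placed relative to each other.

A is a four-legged stool. The seat is a 319×359×42 mm slab whose top surface is at z = 405 mm; four round legs, each 42 mm in diameter, run from the floor (z = 0) to the underside of the seat, each leg's axis is inset half a diameter from the nearest pair of seat edges (so the leg's bounding box is flush with the corner).

B is a picture frame with a 209×851 mm rectangular opening (x by z) and a uniform 47 mm border on every side. Frame depth is 29 mm along y. It is built from two vertical stiles running the full outside height and two horizontal rails spanning the gap between the stiles.

C is a fence section. Two 111×111 mm posts, 1425 mm tall, stand on the floor with a clear span of 2233 mm between their inner faces. Two horizontal rails of 111×74 mm section span the gap between the posts with their undersides at z = 265 mm and z = 1219 mm, flush with the posts' −y face. 12 pickets, each 80 mm wide, 21 mm thick and 1355 mm tall, are fixed to the +y face of the rails with their bottoms at z = 91 mm, evenly spaced across the span with equal gaps (rounded down to the nearest mm) at the −x end and between each pair — any rounding remainder accumulates at the +x end.

The picture frame is on top of the stool, centred. The fence section is against the stool's +x side, with their −y faces flush.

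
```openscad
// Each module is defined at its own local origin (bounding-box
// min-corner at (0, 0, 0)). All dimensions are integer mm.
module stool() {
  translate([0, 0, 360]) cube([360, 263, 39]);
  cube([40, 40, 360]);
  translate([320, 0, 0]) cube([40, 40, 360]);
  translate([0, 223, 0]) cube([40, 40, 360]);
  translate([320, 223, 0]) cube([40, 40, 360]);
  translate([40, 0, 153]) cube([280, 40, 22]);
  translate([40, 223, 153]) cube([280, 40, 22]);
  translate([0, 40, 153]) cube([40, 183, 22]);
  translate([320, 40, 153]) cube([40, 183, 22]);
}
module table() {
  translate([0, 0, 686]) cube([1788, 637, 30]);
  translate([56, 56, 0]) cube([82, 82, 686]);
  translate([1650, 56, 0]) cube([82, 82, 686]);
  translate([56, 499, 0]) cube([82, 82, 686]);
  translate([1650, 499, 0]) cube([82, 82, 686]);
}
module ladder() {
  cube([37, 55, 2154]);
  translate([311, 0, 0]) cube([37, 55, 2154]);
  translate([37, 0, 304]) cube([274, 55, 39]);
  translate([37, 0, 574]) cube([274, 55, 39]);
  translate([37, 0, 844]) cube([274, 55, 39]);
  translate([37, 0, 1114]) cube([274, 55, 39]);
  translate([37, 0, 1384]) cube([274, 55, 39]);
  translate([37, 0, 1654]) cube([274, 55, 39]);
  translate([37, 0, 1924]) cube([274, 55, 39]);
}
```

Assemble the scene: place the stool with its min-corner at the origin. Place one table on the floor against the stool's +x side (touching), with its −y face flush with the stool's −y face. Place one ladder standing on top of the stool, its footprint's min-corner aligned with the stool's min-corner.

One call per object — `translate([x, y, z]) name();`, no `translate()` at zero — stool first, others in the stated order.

stool();
translate([360, 0, 0]) table();
translate([0, 0, 399]) ladder();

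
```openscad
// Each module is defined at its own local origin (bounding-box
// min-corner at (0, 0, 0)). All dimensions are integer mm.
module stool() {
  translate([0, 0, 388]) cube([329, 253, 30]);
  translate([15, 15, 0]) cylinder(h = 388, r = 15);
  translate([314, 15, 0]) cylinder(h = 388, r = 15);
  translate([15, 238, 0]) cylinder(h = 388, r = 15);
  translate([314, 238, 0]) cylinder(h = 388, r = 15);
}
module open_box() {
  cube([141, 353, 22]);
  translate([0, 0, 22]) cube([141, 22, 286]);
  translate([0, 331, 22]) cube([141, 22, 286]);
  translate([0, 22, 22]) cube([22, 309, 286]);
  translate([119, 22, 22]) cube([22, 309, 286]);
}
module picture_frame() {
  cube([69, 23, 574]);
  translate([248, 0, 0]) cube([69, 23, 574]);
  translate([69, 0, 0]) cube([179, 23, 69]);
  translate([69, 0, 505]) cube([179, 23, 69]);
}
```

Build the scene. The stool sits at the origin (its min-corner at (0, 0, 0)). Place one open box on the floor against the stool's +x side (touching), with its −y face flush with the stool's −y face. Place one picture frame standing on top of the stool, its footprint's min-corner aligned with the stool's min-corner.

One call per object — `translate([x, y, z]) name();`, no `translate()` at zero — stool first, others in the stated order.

stool();
translate([329, 0, 0]) open_box();
translate([0, 0, 418]) picture_frame();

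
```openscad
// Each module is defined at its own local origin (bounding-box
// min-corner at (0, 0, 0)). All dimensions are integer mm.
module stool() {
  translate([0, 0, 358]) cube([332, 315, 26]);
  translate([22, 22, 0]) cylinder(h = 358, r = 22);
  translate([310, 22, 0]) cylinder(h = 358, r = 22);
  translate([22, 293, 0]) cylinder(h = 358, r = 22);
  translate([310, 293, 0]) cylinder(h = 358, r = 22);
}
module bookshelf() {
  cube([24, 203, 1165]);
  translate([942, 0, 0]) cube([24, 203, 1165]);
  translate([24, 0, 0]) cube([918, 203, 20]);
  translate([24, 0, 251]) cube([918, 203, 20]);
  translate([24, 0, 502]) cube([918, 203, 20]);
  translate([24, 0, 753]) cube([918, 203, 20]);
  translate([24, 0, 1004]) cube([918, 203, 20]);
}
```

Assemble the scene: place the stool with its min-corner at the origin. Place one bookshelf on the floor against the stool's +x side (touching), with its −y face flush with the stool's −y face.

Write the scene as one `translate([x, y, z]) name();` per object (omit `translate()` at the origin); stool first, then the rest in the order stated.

stool();
translate([332, 0, 0]) bookshelf();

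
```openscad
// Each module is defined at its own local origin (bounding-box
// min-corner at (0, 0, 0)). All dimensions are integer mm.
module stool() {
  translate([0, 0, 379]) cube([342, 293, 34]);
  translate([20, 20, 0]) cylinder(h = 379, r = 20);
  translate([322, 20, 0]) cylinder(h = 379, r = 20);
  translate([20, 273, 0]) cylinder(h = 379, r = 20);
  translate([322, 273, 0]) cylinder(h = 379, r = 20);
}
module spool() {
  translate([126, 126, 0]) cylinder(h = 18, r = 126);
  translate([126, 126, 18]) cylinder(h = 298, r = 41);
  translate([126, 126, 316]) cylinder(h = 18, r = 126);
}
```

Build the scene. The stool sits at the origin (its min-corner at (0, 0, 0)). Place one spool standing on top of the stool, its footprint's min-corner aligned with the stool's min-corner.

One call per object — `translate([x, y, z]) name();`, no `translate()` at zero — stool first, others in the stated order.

stool();
translate([0, 0, 413]) spool();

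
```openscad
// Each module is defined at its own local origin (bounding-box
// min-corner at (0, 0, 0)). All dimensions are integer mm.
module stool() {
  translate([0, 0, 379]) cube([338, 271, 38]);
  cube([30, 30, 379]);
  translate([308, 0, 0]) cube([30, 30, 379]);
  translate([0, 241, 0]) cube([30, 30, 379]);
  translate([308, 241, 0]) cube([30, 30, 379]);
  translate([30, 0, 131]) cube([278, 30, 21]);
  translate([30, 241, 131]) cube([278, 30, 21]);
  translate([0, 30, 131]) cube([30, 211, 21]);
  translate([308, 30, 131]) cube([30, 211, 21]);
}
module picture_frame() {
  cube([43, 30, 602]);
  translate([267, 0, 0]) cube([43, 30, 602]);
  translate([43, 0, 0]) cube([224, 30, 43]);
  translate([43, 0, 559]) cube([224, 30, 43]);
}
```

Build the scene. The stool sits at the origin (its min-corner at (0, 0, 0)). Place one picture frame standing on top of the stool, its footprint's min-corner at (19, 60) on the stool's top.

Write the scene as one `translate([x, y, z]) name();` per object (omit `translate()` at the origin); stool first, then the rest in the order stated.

stool();
translate([19, 60, 417]) picture_frame();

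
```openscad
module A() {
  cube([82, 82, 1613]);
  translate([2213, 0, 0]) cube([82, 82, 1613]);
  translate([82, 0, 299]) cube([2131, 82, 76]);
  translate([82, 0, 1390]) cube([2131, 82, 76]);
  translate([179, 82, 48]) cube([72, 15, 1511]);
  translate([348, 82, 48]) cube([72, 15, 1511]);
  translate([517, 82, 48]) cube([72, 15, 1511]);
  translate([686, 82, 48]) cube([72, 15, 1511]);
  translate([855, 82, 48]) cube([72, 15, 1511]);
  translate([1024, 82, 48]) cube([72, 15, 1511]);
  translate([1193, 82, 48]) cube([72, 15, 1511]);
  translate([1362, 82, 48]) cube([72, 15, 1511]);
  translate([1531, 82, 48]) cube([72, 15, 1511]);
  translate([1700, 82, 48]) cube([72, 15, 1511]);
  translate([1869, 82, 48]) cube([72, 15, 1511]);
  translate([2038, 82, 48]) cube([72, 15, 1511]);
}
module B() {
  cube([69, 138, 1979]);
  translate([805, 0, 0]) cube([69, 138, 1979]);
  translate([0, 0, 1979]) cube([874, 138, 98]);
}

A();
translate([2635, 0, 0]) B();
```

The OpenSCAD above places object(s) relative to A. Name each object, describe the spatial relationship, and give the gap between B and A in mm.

A is a fence section. B is a door frame. The door frame is on the floor beside the fence section on its +x side. The gap between the door frame and the fence section is 340 mm.

The door frame's nearest face is 340 mm from the fence section's +x face.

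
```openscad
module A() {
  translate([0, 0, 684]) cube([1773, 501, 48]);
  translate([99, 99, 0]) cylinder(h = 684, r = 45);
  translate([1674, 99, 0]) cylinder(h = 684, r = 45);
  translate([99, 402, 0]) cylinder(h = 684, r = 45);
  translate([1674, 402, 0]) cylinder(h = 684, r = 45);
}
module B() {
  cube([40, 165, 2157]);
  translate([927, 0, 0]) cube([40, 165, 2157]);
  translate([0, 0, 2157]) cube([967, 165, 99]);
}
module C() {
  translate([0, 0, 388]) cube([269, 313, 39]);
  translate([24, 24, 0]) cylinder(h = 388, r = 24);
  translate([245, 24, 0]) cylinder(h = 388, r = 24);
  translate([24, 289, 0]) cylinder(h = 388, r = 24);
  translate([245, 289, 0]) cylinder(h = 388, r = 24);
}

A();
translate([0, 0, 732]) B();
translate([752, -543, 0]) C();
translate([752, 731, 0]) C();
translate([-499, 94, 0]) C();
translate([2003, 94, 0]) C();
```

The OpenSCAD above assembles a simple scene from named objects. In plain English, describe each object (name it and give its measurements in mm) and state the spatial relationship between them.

A is a table: top 1773 mm (x) × 501 mm (y), 48 mm thick, upper face at z = 732 mm, on four round legs of 90 mm diameter, each leg's bounding box inset 54 mm from the nearest pair of top edges, running from z = 0 to the bottom of the top.

B is a door frame. The clear opening is 887 mm wide and 2157 mm high. Two 40 mm wide jambs, 165 mm deep, stand either side of the opening from the floor to the top of the opening. A 99 mm thick head sits across the top of both jambs, spanning the full outside width of the frame.

C is a simple wooden stool: a rectangular seat 269 mm (x) by 313 mm (y), 39 mm thick, top face at z = 427 mm, on four round legs, each 48 mm in diameter. The legs rest on z = 0, each leg's axis is inset half a diameter from the nearest pair of seat edges (so the leg's bounding box is flush with the corner).

The door frame is on top of the table. Four stools sit around the table at the −y, +y, −x, +x sides.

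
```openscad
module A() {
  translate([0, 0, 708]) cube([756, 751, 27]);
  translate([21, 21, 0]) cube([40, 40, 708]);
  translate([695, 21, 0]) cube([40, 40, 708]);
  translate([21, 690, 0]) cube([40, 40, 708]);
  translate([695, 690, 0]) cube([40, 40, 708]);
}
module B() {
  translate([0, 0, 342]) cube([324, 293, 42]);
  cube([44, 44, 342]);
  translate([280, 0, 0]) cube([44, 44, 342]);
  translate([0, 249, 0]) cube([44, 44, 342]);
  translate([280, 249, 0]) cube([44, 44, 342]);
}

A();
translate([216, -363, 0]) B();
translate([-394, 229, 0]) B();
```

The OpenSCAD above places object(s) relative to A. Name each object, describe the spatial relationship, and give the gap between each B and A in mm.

A is a table. B is a stool. Two stools sit around the table at the −y, −x sides. The gap between each stool and the table is 70 mm.

Each stool's nearest face is 70 mm from the table's bounding box.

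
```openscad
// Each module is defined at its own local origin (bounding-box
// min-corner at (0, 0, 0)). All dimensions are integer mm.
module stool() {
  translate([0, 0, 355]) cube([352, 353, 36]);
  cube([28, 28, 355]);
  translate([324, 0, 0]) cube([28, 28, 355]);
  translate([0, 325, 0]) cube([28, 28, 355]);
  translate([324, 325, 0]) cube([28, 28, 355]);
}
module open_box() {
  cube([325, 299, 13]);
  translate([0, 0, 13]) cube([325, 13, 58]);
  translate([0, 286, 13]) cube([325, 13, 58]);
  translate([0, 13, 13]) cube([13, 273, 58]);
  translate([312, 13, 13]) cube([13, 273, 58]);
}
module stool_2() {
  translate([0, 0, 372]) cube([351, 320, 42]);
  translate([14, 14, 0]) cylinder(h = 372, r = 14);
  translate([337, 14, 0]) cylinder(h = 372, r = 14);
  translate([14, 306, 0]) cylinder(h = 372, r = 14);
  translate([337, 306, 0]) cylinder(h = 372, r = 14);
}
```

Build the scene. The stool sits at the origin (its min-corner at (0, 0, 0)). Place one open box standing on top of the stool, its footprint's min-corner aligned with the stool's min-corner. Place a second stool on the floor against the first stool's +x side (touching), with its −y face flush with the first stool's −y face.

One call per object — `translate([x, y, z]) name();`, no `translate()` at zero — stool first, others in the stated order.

stool();
translate([0, 0, 391]) open_box();
translate([352, 0, 0]) stool_2();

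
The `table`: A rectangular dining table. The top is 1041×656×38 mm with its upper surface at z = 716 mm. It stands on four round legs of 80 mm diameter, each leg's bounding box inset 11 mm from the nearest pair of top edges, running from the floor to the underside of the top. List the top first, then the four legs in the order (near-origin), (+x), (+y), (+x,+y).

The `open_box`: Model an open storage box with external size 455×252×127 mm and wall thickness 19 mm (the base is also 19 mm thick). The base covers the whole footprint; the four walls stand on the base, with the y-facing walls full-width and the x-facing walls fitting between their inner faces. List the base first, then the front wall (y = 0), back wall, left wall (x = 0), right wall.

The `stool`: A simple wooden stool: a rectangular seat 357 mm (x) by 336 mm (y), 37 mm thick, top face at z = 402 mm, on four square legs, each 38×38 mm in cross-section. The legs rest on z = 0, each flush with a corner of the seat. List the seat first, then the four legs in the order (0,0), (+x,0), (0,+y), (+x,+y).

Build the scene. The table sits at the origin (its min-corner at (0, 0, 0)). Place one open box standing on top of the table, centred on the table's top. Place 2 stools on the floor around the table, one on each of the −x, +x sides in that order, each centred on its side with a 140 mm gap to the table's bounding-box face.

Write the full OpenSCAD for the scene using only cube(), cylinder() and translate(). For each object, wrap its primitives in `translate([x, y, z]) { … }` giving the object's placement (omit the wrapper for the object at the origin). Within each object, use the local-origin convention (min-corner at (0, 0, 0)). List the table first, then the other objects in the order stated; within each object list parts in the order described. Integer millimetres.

translate([0, 0, 678]) cube([1041, 656, 38]);
translate([51, 51, 0]) cylinder(h = 678, r = 40);
translate([990, 51, 0]) cylinder(h = 678, r = 40);
translate([51, 605, 0]) cylinder(h = 678, r = 40);
translate([990, 605, 0]) cylinder(h = 678, r = 40);
translate([293, 202, 716]) {
  cube([455, 252, 19]);
  translate([0, 0, 19]) cube([455, 19, 108]);
  translate([0, 233, 19]) cube([455, 19, 108]);
  translate([0, 19, 19]) cube([19, 214, 108]);
  translate([436, 19, 19]) cube([19, 214, 108]);
}
translate([-497, 160, 0]) {
  translate([0, 0, 365]) cube([357, 336, 37]);
  cube([38, 38, 365]);
  translate([319, 0, 0]) cube([38, 38, 365]);
  translate([0, 298, 0]) cube([38, 38, 365]);
  translate([319, 298, 0]) cube([38, 38, 365]);
}
translate([1181, 160, 0]) {
  translate([0, 0, 365]) cube([357, 336, 37]);
  cube([38, 38, 365]);
  translate([319, 0, 0]) cube([38, 38, 365]);
  translate([0, 298, 0]) cube([38, 38, 365]);
  translate([319, 298, 0]) cube([38, 38, 365]);
}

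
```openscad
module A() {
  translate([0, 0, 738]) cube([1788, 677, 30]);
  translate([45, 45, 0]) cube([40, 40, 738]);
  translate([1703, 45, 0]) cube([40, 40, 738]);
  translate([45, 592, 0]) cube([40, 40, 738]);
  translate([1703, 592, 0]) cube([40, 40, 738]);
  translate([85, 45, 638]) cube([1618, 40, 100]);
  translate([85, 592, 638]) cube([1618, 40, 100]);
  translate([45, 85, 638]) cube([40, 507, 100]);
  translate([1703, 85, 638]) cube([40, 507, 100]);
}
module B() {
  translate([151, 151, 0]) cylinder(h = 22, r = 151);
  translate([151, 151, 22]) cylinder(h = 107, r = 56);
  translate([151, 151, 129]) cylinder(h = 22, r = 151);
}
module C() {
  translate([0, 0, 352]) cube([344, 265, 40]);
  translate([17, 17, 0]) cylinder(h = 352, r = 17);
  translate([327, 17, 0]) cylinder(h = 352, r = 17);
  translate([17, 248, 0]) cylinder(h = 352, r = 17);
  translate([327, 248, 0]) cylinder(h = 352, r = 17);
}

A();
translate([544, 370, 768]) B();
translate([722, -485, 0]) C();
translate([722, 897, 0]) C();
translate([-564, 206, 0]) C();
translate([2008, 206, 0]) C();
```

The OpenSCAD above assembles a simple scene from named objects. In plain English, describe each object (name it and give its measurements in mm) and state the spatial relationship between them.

A is a rectangular dining table. The top is 1788×677×30 mm with its upper surface at z = 768 mm. It stands on four 40×40 mm square legs, each inset 45 mm from the nearest pair of top edges, running from the floor to the underside of the top. Four apron rails, 40 mm thick and 100 mm tall, run between adjacent legs with their top edges flush with the underside of the top and their outer faces flush with the legs' outer faces.

B is a spool: two coaxial disc flanges of radius 151 mm and thickness 22 mm, joined by a core cylinder of radius 56 mm and height 107 mm. The lower flange rests on z = 0 and the three cylinders share a vertical axis.

C is a four-legged stool. The seat is 344×265 mm, 40 mm thick, top at z = 392 mm. It stands on four round legs, each 34 mm in diameter, from z = 0 to the seat underside, each leg's axis is inset half a diameter from the nearest pair of seat edges (so the leg's bounding box is flush with the corner).

The spool is on top of the table. Four stools sit around the table at the −y, +y, −x, +x sides.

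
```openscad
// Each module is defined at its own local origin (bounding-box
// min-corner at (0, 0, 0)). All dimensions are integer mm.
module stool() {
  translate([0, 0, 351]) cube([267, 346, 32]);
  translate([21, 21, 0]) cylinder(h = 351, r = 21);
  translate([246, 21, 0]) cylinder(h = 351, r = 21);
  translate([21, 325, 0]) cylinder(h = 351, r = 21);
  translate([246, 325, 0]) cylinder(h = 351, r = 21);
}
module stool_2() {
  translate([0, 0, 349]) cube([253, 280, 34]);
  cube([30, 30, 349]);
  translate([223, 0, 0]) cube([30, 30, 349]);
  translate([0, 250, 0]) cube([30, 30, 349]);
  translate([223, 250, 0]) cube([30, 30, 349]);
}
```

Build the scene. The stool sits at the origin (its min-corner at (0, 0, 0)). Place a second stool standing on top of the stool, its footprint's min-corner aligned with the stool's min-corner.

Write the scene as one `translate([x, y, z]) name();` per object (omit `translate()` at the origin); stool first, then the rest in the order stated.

stool();
translate([0, 0, 383]) stool_2();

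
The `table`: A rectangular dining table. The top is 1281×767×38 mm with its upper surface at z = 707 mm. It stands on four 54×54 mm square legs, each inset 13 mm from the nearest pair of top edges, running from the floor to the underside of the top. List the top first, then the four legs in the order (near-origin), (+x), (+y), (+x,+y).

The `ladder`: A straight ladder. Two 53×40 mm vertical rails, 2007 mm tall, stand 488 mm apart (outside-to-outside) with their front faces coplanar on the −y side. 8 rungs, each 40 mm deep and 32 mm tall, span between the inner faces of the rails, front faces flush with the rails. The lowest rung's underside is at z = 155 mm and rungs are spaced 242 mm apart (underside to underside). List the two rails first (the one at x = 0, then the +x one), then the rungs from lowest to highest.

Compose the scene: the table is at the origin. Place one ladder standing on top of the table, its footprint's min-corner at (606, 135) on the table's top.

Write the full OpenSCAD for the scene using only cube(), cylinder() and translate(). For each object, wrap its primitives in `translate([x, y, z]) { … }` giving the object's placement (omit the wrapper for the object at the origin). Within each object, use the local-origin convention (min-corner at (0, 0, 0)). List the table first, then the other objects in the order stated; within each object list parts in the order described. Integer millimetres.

translate([0, 0, 669]) cube([1281, 767, 38]);
translate([13, 13, 0]) cube([54, 54, 669]);
translate([1214, 13, 0]) cube([54, 54, 669]);
translate([13, 700, 0]) cube([54, 54, 669]);
translate([1214, 700, 0]) cube([54, 54, 669]);
translate([606, 135, 707]) {
  cube([53, 40, 2007]);
  translate([435, 0, 0]) cube([53, 40, 2007]);
  translate([53, 0, 155]) cube([382, 40, 32]);
  translate([53, 0, 397]) cube([382, 40, 32]);
  translate([53, 0, 639]) cube([382, 40, 32]);
  translate([53, 0, 881]) cube([382, 40, 32]);
  translate([53, 0, 1123]) cube([382, 40, 32]);
  translate([53, 0, 1365]) cube([382, 40, 32]);
  translate([53, 0, 1607]) cube([382, 40, 32]);
  translate([53, 0, 1849]) cube([382, 40, 32]);
}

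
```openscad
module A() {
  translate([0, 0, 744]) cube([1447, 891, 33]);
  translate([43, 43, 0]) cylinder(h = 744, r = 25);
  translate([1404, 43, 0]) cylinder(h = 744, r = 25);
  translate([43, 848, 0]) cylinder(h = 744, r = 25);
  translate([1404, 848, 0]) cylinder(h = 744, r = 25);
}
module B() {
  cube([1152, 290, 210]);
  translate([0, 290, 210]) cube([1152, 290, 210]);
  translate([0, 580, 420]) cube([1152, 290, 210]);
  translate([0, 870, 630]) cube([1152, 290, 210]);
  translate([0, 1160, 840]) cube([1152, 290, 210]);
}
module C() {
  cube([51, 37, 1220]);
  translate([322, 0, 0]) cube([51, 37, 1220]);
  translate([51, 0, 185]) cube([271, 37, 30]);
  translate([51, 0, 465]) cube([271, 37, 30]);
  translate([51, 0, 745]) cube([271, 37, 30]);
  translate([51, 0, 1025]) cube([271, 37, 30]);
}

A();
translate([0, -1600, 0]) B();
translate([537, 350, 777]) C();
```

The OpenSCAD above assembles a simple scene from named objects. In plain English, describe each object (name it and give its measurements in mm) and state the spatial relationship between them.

A is a table with a 1447×891 mm rectangular top, 33 mm thick, top surface at z = 777 mm, supported by four round legs of 50 mm diameter, each leg's bounding box inset 18 mm from the nearest pair of top edges, running from the floor.

B is a run of 5 identical solid stair steps. Each tread is 1152×290 mm and each step block is 210 mm high. Step 1 rests on the floor; step k is offset from step 1 by (k−1)×290 mm in y and (k−1)×210 mm in z.

C is a wooden ladder with two side rails of 51×37 mm section and 1220 mm height, set 373 mm apart overall. Between them run 4 rectangular rungs (37 mm deep, 30 mm thick), front faces flush with the rails' −y face. The bottom of the first rung is 185 mm above the floor and each subsequent rung is 280 mm higher than the one below.

The staircase is on the floor beside the table on its −y side. The ladder is on top of the table.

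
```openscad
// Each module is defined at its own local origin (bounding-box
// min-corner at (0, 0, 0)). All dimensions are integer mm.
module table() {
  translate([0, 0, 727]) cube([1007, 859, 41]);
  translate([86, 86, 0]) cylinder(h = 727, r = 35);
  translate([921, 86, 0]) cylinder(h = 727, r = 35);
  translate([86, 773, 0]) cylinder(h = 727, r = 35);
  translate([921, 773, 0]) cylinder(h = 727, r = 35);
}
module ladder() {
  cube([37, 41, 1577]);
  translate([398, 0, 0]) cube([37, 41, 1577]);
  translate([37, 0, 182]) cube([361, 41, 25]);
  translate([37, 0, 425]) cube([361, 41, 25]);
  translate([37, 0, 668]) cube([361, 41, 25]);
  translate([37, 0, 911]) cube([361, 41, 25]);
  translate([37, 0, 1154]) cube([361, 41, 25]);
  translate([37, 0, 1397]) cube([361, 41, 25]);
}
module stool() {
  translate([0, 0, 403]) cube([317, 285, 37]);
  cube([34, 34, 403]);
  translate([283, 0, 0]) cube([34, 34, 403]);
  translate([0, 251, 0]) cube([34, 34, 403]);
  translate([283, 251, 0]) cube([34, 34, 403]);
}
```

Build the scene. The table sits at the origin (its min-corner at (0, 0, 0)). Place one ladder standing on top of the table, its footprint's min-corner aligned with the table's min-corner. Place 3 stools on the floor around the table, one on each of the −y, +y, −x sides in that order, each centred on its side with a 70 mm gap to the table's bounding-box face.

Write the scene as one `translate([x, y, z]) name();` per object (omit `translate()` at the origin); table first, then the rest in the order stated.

table();
translate([0, 0, 768]) ladder();
translate([345, -355, 0]) stool();
translate([345, 929, 0]) stool();
translate([-387, 287, 0]) stool();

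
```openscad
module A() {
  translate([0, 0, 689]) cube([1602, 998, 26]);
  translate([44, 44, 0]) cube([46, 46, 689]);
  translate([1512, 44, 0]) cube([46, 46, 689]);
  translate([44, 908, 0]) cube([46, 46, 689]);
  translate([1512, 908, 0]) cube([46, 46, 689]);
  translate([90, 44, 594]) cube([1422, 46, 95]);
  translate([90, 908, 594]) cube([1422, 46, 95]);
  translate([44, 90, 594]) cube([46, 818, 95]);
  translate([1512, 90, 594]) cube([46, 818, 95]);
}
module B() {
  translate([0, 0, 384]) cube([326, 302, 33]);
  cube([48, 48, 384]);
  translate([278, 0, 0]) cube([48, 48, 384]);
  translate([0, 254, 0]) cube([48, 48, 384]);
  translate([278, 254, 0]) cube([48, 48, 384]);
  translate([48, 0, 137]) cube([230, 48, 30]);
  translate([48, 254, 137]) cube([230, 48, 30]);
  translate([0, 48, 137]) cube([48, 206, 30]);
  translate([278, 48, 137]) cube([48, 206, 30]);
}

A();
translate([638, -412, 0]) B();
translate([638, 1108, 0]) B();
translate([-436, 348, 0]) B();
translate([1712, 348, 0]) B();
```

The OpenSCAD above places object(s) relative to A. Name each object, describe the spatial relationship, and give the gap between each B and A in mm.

Each stool's nearest face is 110 mm from the table's bounding box.

A is a table. B is a stool. Four stools sit around the table at the −y, +y, −x, +x sides. The gap between each stool and the table is 110 mm.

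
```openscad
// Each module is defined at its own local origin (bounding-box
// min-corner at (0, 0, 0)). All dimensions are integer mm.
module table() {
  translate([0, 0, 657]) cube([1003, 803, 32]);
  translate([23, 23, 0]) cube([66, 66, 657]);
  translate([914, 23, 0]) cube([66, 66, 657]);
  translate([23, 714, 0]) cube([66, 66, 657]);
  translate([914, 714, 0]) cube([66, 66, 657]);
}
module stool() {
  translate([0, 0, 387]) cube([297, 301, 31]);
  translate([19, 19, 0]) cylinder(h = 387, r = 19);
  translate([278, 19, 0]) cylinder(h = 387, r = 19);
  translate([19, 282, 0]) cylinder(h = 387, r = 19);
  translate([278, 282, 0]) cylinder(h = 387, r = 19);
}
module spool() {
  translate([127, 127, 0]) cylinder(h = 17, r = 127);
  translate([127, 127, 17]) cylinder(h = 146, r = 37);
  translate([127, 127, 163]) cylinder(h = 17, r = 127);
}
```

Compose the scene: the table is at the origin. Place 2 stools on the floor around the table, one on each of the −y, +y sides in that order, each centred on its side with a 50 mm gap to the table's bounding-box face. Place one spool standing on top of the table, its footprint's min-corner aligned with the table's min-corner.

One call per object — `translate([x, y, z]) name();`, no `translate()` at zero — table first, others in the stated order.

table();
translate([353, -351, 0]) stool();
translate([353, 853, 0]) stool();
translate([0, 0, 689]) spool();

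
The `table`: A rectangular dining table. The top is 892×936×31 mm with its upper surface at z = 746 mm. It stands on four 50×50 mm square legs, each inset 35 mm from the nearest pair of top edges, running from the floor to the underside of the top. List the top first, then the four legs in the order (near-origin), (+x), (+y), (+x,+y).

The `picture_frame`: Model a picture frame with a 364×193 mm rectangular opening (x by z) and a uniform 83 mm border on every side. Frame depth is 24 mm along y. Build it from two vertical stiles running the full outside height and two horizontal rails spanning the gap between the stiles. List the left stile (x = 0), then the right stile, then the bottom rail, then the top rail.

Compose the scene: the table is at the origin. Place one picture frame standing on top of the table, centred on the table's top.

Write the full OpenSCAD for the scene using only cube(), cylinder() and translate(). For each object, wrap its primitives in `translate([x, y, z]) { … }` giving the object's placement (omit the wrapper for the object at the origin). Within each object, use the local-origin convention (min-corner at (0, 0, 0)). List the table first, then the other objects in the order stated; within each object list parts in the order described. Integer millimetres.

translate([0, 0, 715]) cube([892, 936, 31]);
translate([35, 35, 0]) cube([50, 50, 715]);
translate([807, 35, 0]) cube([50, 50, 715]);
translate([35, 851, 0]) cube([50, 50, 715]);
translate([807, 851, 0]) cube([50, 50, 715]);
translate([181, 456, 746]) {
  cube([83, 24, 359]);
  translate([447, 0, 0]) cube([83, 24, 359]);
  translate([83, 0, 0]) cube([364, 24, 83]);
  translate([83, 0, 276]) cube([364, 24, 83]);
}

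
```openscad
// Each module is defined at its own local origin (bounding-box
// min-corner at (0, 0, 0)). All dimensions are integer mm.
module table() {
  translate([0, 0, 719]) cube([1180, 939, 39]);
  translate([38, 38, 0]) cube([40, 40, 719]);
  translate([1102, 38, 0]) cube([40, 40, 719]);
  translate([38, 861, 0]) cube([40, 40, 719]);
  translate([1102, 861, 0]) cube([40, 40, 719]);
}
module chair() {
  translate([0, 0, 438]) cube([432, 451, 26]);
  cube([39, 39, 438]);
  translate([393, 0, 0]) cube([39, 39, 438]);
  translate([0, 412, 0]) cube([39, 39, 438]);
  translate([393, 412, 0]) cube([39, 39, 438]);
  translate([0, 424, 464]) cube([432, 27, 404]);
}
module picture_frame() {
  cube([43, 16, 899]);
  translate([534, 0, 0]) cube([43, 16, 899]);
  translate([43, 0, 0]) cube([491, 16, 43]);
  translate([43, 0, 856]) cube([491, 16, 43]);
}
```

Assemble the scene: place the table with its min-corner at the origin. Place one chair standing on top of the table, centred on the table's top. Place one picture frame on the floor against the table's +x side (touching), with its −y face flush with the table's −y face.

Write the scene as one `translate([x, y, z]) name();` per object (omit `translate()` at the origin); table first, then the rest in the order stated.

table();
translate([374, 244, 758]) chair();
translate([1180, 0, 0]) picture_frame();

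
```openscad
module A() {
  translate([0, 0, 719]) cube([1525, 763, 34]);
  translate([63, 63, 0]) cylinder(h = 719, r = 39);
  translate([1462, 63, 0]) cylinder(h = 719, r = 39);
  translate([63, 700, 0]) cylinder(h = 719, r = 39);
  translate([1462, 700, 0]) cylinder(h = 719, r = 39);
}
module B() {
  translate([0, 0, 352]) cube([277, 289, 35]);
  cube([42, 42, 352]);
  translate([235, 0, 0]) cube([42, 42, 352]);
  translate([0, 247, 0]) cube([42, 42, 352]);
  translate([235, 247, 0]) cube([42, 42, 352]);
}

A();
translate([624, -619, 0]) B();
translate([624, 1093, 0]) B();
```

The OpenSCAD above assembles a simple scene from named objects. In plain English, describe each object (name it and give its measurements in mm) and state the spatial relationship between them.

A is a rectangular dining table. The top is 1525×763×34 mm with its upper surface at z = 753 mm. It stands on four round legs of 78 mm diameter, each leg's bounding box inset 24 mm from the nearest pair of top edges, running from the floor to the underside of the top.

B is a four-legged stool. The seat is 277×289 mm, 35 mm thick, top at z = 387 mm. It stands on four square legs, each 42×42 mm in cross-section, from z = 0 to the seat underside, each flush with a corner of the seat.

Two stools sit around the table at the −y, +y sides.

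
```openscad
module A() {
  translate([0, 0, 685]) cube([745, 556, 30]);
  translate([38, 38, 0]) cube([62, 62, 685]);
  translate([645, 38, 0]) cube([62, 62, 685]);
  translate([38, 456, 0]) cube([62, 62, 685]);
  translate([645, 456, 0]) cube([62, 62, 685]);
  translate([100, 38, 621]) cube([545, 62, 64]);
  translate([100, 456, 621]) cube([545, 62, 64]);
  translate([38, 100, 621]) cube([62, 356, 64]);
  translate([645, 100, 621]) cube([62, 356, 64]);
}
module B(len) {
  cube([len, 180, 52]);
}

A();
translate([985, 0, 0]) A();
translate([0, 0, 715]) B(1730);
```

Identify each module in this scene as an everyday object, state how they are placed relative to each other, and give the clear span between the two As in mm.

A is a table. B is a beam. A beam spans the tops of two tables. The clear span between the two tables is 240 mm.

Second table starts at x = 985; first ends at x = 745; clear span = 985 − 745 = 240 mm.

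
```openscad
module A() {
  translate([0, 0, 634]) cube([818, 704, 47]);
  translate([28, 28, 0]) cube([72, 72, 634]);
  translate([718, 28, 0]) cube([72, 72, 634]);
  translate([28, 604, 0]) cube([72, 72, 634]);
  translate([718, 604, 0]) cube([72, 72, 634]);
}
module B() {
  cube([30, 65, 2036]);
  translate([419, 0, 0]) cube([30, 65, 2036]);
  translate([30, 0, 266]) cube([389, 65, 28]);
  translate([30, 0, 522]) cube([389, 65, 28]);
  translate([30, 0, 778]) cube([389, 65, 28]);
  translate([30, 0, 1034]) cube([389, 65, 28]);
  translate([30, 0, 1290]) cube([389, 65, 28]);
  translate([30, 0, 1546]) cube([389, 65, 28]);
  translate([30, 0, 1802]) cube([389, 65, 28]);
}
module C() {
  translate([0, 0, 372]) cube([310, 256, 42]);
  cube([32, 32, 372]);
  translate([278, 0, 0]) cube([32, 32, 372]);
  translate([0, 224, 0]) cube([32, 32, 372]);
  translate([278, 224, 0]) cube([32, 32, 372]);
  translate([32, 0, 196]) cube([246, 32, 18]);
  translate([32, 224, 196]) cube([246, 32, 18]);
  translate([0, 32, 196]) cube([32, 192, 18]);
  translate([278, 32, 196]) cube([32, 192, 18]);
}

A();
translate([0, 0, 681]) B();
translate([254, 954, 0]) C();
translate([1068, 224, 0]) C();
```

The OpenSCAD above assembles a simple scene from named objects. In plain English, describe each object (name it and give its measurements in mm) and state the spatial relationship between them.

A is a table: top 818 mm (x) × 704 mm (y), 47 mm thick, upper face at z = 681 mm, on four 72×72 mm square legs, each inset 28 mm from the nearest pair of top edges, running from z = 0 to the bottom of the top.

B is a wooden ladder with two side rails of 30×65 mm section and 2036 mm height, set 449 mm apart overall. Between them run 7 rectangular rungs (65 mm deep, 28 mm thick), front faces flush with the rails' −y face. The bottom of the first rung is 266 mm above the floor and each subsequent rung is 256 mm higher than the one below.

C is a four-legged stool. The seat is 310×256 mm, 42 mm thick, top at z = 414 mm. It stands on four square legs, each 32×32 mm in cross-section, from z = 0 to the seat underside, each flush with a corner of the seat. Four stretchers, 32 mm wide and 18 mm tall, connect adjacent legs with their undersides at z = 196 mm, each running between the inner faces of the legs it joins and aligned with the legs' outer faces on the other axis.

The ladder is on top of the table. Two stools sit around the table at the +y, +x sides.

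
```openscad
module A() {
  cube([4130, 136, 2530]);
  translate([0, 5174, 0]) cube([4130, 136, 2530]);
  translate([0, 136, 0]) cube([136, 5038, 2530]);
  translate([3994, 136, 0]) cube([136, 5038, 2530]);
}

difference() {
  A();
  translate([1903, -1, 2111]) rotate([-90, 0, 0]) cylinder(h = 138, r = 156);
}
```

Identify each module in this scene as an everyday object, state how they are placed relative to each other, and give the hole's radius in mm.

The subtracted cylinder has r = 156 mm.

A is a house frame. The house frame has a circular hole through its front wall. The hole's radius is 156 mm.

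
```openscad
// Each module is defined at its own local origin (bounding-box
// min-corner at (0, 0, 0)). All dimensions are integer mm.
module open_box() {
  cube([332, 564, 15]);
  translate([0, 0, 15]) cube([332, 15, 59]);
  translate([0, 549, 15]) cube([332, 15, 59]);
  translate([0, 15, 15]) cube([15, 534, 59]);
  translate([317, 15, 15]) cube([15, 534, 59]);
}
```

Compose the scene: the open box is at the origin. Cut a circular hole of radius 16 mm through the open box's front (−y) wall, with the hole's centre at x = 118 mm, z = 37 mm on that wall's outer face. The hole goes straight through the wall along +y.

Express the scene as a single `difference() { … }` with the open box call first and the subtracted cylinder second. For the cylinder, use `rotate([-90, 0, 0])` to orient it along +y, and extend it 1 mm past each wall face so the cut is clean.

difference() {
  open_box();
  translate([118, -1, 37]) rotate([-90, 0, 0]) cylinder(h = 17, r = 16);
}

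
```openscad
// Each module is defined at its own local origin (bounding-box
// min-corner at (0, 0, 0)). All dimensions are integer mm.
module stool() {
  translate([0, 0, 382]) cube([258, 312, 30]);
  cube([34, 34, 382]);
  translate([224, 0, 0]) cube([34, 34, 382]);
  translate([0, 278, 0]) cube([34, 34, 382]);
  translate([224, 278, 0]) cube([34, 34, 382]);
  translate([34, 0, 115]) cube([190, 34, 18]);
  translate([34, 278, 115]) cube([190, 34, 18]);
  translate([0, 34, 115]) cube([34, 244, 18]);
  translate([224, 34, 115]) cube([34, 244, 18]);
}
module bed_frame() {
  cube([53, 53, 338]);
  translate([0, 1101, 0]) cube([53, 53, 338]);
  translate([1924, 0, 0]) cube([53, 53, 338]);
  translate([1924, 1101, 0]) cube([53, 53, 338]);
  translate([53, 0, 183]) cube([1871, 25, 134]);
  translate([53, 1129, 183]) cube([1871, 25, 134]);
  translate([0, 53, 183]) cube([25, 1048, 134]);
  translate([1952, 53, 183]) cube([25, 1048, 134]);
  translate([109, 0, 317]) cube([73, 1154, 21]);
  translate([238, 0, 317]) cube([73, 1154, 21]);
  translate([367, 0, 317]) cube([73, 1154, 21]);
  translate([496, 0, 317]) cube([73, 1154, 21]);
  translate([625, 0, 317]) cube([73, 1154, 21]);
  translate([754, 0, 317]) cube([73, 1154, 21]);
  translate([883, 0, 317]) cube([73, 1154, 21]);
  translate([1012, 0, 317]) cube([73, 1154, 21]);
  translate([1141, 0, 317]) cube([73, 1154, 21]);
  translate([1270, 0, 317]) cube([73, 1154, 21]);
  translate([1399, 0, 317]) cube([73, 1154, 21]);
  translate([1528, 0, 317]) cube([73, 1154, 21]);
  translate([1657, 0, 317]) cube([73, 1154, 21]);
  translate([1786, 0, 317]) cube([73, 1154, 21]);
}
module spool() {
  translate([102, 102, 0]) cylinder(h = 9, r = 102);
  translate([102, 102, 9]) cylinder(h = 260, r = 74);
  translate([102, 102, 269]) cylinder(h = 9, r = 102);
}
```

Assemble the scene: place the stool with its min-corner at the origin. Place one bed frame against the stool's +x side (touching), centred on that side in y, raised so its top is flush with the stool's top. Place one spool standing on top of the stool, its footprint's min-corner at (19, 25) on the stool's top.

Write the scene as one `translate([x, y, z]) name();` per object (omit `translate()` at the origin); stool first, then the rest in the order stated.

stool();
translate([258, -421, 74]) bed_frame();
translate([19, 25, 412]) spool();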